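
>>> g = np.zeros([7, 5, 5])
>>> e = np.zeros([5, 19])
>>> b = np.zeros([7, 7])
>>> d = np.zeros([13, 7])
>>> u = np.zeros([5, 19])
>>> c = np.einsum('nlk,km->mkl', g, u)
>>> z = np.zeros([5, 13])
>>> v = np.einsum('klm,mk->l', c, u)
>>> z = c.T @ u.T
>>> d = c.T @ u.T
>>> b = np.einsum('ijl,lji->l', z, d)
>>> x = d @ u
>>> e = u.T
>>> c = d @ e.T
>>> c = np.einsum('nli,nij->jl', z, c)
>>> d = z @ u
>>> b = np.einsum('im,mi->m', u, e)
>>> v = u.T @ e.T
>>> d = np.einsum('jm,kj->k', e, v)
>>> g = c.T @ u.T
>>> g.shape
(5, 5)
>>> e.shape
(19, 5)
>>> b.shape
(19,)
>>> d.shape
(19,)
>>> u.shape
(5, 19)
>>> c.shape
(19, 5)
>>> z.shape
(5, 5, 5)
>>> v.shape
(19, 19)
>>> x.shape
(5, 5, 19)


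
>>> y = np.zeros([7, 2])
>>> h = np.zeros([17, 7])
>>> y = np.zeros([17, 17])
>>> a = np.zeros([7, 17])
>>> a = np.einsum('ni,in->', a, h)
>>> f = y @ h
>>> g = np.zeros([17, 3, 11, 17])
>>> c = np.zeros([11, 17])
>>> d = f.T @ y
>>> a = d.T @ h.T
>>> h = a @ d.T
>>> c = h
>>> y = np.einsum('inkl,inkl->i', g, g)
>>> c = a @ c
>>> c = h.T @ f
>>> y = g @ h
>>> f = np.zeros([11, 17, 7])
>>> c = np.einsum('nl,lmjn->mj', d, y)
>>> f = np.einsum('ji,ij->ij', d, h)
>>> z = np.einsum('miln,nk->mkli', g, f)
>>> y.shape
(17, 3, 11, 7)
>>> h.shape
(17, 7)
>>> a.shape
(17, 17)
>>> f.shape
(17, 7)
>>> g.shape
(17, 3, 11, 17)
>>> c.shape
(3, 11)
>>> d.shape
(7, 17)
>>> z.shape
(17, 7, 11, 3)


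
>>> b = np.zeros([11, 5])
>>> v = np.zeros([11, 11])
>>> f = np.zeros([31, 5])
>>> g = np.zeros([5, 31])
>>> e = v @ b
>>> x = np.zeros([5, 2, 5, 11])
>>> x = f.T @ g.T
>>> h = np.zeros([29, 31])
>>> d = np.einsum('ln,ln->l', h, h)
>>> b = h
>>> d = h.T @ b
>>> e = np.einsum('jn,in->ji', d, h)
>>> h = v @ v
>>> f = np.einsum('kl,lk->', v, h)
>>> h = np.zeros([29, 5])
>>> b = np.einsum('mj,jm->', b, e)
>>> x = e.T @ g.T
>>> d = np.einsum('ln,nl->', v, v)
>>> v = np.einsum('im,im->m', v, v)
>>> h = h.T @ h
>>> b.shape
()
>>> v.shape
(11,)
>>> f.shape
()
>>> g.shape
(5, 31)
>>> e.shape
(31, 29)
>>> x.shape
(29, 5)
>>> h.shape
(5, 5)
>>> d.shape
()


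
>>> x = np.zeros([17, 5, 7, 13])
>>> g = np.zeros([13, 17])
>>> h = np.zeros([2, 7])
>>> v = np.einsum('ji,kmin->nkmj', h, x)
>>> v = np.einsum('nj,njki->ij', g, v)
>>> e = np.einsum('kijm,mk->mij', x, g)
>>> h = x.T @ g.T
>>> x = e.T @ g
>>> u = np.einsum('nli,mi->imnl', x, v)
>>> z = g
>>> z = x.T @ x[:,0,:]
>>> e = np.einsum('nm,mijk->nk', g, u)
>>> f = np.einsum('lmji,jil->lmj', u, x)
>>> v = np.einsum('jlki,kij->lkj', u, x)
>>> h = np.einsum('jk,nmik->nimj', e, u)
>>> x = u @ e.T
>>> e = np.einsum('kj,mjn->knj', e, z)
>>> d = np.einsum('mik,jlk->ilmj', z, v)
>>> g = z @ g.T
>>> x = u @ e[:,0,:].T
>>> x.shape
(17, 2, 7, 13)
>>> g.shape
(17, 5, 13)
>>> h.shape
(17, 7, 2, 13)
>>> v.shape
(2, 7, 17)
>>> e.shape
(13, 17, 5)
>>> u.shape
(17, 2, 7, 5)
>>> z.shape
(17, 5, 17)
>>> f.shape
(17, 2, 7)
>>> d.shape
(5, 7, 17, 2)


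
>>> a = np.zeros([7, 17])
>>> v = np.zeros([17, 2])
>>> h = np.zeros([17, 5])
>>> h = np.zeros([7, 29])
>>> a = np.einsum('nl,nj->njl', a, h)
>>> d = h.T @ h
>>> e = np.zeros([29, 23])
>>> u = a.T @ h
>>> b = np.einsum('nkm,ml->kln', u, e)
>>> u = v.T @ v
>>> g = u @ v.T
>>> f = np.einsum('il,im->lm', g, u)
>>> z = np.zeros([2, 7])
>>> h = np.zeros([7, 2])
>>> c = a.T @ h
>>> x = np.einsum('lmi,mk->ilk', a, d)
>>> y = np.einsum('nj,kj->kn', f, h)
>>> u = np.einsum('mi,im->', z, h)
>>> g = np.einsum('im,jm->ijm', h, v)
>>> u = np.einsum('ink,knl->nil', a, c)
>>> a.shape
(7, 29, 17)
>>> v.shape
(17, 2)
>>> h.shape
(7, 2)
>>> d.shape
(29, 29)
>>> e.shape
(29, 23)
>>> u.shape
(29, 7, 2)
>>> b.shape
(29, 23, 17)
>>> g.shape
(7, 17, 2)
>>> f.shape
(17, 2)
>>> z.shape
(2, 7)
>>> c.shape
(17, 29, 2)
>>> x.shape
(17, 7, 29)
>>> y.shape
(7, 17)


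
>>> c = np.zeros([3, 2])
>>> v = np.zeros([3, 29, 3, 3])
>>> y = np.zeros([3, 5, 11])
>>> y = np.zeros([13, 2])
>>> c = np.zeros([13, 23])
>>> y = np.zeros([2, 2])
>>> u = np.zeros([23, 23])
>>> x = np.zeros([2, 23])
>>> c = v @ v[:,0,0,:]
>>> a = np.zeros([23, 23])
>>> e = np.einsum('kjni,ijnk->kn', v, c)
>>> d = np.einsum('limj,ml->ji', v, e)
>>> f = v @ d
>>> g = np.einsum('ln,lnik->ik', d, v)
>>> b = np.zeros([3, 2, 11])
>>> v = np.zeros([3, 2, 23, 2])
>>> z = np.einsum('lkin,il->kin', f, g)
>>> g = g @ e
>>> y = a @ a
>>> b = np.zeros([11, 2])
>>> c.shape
(3, 29, 3, 3)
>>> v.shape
(3, 2, 23, 2)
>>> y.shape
(23, 23)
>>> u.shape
(23, 23)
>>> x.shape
(2, 23)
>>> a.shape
(23, 23)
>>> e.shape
(3, 3)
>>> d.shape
(3, 29)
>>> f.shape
(3, 29, 3, 29)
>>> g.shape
(3, 3)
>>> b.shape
(11, 2)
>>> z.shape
(29, 3, 29)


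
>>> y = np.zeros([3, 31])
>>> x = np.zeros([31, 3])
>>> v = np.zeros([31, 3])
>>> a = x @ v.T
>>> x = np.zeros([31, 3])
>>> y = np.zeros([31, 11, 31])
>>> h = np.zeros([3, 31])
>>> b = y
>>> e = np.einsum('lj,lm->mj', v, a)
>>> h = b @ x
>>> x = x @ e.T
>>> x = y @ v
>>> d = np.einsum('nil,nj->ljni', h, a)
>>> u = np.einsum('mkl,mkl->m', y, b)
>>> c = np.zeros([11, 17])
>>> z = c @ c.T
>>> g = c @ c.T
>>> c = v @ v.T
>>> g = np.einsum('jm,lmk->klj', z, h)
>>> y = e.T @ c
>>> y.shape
(3, 31)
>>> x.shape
(31, 11, 3)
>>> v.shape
(31, 3)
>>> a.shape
(31, 31)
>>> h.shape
(31, 11, 3)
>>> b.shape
(31, 11, 31)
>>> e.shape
(31, 3)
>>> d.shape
(3, 31, 31, 11)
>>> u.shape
(31,)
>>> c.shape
(31, 31)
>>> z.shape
(11, 11)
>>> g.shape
(3, 31, 11)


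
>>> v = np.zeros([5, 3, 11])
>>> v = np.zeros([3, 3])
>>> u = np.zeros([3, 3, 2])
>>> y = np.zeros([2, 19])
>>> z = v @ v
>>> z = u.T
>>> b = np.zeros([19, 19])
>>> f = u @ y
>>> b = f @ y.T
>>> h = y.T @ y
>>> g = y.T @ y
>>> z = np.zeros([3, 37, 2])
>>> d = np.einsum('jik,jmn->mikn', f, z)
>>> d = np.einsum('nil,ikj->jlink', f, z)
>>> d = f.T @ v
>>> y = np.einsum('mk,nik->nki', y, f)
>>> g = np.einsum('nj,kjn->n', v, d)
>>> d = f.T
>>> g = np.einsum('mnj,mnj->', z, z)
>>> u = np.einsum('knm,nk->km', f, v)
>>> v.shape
(3, 3)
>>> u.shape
(3, 19)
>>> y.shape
(3, 19, 3)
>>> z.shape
(3, 37, 2)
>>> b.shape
(3, 3, 2)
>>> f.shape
(3, 3, 19)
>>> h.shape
(19, 19)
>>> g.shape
()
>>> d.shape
(19, 3, 3)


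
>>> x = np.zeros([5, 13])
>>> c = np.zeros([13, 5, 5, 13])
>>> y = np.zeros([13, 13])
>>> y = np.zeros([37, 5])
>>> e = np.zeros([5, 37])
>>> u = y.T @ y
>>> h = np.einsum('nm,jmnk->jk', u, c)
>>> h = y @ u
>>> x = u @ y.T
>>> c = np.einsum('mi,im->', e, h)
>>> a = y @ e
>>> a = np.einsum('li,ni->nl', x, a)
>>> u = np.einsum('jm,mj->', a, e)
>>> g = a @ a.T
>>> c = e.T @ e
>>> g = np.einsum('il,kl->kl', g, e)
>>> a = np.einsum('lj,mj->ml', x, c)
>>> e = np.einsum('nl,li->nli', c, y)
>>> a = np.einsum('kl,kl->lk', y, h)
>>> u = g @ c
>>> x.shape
(5, 37)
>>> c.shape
(37, 37)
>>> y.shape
(37, 5)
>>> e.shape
(37, 37, 5)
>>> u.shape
(5, 37)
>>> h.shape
(37, 5)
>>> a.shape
(5, 37)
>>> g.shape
(5, 37)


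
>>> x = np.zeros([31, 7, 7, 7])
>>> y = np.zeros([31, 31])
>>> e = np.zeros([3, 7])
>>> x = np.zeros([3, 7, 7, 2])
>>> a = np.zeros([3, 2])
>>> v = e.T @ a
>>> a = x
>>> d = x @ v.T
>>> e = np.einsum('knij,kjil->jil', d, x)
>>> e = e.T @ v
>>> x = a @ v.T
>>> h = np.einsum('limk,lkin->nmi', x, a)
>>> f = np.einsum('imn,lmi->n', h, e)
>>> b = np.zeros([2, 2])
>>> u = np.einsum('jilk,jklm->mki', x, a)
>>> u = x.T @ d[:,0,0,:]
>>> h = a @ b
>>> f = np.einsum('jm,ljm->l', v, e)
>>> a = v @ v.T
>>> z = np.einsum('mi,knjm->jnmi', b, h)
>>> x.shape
(3, 7, 7, 7)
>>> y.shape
(31, 31)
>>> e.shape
(2, 7, 2)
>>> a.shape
(7, 7)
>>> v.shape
(7, 2)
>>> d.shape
(3, 7, 7, 7)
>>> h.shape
(3, 7, 7, 2)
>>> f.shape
(2,)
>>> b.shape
(2, 2)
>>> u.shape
(7, 7, 7, 7)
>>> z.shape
(7, 7, 2, 2)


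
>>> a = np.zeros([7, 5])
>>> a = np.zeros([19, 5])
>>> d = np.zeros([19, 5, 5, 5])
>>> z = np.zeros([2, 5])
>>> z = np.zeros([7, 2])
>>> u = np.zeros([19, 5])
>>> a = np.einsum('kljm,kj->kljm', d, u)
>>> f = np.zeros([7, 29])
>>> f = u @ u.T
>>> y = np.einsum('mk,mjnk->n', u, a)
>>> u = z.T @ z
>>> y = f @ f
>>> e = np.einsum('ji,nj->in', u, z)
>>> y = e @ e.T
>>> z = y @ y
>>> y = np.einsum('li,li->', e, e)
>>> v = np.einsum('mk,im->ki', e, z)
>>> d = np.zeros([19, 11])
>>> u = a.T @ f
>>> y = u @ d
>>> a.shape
(19, 5, 5, 5)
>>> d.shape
(19, 11)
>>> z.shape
(2, 2)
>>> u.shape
(5, 5, 5, 19)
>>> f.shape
(19, 19)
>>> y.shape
(5, 5, 5, 11)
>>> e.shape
(2, 7)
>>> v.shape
(7, 2)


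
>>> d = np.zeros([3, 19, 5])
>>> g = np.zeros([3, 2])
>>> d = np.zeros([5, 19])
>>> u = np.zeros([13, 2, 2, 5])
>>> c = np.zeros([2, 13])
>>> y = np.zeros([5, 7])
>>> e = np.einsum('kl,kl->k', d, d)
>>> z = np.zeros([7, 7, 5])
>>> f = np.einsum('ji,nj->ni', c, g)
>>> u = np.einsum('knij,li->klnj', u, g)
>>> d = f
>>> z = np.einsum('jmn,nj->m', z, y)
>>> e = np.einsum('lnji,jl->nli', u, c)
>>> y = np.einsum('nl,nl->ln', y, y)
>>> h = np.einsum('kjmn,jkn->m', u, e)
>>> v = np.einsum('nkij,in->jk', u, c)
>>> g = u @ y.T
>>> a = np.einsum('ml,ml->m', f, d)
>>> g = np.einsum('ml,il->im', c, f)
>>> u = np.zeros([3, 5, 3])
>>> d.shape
(3, 13)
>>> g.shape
(3, 2)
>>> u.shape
(3, 5, 3)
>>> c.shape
(2, 13)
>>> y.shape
(7, 5)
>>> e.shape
(3, 13, 5)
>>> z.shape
(7,)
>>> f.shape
(3, 13)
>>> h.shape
(2,)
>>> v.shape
(5, 3)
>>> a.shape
(3,)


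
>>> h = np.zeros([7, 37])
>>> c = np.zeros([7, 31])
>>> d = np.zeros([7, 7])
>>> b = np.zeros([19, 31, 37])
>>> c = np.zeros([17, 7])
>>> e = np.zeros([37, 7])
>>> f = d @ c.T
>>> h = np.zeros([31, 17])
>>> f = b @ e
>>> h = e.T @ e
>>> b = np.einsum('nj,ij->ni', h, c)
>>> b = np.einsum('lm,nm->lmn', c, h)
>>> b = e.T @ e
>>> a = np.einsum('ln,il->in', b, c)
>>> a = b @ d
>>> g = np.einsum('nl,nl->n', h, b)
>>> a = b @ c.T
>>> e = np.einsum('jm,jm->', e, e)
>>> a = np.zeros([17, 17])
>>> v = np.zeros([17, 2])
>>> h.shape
(7, 7)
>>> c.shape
(17, 7)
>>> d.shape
(7, 7)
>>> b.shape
(7, 7)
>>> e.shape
()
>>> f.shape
(19, 31, 7)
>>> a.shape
(17, 17)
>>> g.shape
(7,)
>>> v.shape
(17, 2)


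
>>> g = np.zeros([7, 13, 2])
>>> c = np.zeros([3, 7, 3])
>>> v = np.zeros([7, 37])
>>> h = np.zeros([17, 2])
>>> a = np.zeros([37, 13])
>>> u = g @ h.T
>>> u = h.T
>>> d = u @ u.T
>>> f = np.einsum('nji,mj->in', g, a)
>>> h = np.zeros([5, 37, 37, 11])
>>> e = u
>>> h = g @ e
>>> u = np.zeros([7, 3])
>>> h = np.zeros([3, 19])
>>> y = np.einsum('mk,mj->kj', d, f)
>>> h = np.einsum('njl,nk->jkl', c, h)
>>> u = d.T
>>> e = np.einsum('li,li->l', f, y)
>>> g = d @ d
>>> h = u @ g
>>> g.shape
(2, 2)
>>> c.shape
(3, 7, 3)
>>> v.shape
(7, 37)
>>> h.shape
(2, 2)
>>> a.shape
(37, 13)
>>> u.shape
(2, 2)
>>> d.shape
(2, 2)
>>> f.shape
(2, 7)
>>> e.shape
(2,)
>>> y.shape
(2, 7)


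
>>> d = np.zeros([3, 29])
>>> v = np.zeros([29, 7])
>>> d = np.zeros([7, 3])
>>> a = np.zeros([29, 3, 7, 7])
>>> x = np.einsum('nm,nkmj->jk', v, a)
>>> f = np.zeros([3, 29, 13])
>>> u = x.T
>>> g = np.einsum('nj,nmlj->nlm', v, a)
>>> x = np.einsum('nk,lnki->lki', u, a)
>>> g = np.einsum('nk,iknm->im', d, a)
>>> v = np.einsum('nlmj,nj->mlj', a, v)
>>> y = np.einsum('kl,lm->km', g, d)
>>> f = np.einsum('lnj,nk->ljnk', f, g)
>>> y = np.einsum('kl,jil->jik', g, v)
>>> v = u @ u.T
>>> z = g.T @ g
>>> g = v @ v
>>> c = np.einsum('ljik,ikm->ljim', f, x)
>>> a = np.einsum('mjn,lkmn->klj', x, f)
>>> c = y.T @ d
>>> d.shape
(7, 3)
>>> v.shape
(3, 3)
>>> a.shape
(13, 3, 7)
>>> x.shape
(29, 7, 7)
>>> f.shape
(3, 13, 29, 7)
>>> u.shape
(3, 7)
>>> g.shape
(3, 3)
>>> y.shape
(7, 3, 29)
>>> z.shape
(7, 7)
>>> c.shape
(29, 3, 3)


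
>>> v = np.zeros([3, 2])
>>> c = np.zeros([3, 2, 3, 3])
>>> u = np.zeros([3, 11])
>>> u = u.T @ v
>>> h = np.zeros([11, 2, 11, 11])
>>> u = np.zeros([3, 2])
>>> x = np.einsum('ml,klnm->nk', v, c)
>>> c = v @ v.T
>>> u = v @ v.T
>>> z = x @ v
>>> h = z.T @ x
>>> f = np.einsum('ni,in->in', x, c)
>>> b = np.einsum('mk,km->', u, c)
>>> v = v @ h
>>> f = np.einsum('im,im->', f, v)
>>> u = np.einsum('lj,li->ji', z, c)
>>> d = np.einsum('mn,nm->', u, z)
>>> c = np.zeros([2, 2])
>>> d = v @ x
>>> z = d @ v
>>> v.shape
(3, 3)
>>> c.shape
(2, 2)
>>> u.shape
(2, 3)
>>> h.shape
(2, 3)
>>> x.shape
(3, 3)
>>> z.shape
(3, 3)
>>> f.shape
()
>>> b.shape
()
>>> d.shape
(3, 3)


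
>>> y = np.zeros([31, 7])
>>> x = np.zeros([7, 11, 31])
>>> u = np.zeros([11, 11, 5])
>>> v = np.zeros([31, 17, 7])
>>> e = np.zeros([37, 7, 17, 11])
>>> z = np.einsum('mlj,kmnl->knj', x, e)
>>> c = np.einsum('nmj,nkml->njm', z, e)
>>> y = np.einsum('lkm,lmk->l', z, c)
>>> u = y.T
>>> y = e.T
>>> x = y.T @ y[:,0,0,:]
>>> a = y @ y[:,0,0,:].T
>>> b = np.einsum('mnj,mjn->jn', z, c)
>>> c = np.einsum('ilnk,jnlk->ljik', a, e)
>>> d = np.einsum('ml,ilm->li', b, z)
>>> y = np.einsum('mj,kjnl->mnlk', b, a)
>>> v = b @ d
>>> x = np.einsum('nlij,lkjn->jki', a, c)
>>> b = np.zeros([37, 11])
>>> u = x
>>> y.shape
(31, 7, 11, 11)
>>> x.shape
(11, 37, 7)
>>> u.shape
(11, 37, 7)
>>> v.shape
(31, 37)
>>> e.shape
(37, 7, 17, 11)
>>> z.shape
(37, 17, 31)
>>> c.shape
(17, 37, 11, 11)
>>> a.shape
(11, 17, 7, 11)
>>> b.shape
(37, 11)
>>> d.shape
(17, 37)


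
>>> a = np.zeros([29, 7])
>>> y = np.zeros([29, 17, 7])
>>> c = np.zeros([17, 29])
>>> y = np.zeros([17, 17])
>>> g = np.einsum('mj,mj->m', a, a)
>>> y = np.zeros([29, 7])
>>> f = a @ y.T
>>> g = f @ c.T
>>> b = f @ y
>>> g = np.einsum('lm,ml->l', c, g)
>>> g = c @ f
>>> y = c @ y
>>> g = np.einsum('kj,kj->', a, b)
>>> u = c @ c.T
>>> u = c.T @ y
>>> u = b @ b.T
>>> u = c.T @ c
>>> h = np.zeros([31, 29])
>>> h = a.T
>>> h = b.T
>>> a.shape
(29, 7)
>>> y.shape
(17, 7)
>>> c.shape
(17, 29)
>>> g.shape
()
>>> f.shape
(29, 29)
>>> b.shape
(29, 7)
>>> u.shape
(29, 29)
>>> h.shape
(7, 29)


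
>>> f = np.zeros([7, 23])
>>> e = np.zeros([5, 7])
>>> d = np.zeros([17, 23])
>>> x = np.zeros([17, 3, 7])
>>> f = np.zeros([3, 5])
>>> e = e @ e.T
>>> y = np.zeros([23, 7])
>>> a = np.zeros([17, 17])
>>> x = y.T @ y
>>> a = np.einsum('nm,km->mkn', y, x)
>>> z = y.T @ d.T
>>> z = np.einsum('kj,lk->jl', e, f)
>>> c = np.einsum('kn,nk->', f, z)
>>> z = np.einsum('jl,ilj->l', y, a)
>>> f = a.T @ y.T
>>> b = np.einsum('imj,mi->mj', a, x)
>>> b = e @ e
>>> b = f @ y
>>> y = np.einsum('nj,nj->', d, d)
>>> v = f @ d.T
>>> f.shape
(23, 7, 23)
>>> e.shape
(5, 5)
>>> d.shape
(17, 23)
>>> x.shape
(7, 7)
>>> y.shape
()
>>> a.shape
(7, 7, 23)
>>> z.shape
(7,)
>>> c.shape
()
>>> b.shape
(23, 7, 7)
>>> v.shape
(23, 7, 17)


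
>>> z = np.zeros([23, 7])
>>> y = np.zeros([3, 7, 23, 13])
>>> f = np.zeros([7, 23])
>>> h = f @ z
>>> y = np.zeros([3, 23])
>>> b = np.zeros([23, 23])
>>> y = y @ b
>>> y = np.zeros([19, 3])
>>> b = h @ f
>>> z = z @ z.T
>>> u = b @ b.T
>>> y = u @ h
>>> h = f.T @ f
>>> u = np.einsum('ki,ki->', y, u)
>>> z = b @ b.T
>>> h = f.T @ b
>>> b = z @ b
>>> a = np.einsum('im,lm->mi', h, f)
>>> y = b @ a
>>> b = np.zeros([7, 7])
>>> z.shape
(7, 7)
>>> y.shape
(7, 23)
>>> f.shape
(7, 23)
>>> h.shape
(23, 23)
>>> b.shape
(7, 7)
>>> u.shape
()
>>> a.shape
(23, 23)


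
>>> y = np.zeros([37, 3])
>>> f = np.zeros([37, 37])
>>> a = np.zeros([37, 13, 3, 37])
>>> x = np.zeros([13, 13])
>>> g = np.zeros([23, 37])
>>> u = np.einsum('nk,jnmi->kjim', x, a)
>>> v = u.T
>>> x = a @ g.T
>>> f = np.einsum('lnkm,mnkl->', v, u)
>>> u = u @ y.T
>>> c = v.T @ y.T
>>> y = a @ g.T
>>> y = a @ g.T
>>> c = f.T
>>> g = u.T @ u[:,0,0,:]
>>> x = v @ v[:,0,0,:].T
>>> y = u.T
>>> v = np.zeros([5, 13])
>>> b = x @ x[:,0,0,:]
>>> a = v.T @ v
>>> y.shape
(37, 37, 37, 13)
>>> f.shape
()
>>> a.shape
(13, 13)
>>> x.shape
(3, 37, 37, 3)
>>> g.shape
(37, 37, 37, 37)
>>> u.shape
(13, 37, 37, 37)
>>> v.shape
(5, 13)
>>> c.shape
()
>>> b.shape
(3, 37, 37, 3)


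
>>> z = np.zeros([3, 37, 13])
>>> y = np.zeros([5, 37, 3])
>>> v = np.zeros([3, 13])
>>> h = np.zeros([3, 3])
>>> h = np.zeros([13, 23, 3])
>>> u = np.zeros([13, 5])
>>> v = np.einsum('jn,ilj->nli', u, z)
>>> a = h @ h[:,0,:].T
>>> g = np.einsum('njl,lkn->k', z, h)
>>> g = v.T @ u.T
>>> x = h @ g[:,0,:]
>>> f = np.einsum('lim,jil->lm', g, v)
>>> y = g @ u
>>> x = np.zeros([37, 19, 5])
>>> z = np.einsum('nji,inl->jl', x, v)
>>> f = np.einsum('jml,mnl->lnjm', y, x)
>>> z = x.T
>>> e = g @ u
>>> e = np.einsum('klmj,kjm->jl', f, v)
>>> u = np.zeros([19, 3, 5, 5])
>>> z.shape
(5, 19, 37)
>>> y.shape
(3, 37, 5)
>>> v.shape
(5, 37, 3)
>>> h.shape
(13, 23, 3)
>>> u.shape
(19, 3, 5, 5)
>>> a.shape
(13, 23, 13)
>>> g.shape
(3, 37, 13)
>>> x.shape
(37, 19, 5)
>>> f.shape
(5, 19, 3, 37)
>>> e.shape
(37, 19)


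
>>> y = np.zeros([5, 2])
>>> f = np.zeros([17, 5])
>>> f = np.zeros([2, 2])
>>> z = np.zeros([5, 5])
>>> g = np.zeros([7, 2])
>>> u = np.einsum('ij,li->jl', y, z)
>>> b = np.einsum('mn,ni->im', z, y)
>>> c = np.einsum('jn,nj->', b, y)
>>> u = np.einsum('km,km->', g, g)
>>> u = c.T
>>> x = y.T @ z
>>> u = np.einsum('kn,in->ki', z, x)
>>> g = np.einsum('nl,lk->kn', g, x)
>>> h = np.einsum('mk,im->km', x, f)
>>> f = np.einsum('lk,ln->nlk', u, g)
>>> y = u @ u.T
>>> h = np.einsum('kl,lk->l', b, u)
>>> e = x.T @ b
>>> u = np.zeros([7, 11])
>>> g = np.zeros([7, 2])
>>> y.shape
(5, 5)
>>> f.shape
(7, 5, 2)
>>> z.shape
(5, 5)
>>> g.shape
(7, 2)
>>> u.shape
(7, 11)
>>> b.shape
(2, 5)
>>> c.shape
()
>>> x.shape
(2, 5)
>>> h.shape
(5,)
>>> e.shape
(5, 5)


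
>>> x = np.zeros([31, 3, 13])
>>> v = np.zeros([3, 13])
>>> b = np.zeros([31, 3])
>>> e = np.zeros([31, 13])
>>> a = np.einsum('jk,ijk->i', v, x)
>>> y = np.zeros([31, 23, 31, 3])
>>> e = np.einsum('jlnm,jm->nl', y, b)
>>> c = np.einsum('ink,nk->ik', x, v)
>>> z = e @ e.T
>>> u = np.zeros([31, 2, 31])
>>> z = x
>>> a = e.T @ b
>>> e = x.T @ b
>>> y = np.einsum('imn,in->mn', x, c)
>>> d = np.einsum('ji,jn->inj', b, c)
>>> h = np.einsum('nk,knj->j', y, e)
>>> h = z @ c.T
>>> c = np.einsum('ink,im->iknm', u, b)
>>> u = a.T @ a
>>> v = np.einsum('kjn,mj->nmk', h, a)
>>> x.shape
(31, 3, 13)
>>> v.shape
(31, 23, 31)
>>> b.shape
(31, 3)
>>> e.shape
(13, 3, 3)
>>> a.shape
(23, 3)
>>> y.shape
(3, 13)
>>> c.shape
(31, 31, 2, 3)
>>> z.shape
(31, 3, 13)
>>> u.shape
(3, 3)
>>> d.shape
(3, 13, 31)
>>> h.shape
(31, 3, 31)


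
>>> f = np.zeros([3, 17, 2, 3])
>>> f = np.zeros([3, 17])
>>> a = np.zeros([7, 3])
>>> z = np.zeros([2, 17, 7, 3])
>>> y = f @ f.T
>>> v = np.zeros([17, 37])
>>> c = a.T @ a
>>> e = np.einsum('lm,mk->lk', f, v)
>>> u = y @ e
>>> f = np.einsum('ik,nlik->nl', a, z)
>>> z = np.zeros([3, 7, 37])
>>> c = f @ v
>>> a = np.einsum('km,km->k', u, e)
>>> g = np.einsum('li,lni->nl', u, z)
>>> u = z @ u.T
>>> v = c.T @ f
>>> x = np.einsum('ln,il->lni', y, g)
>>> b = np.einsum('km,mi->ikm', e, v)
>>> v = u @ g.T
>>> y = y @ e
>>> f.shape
(2, 17)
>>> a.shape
(3,)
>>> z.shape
(3, 7, 37)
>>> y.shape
(3, 37)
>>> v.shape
(3, 7, 7)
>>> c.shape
(2, 37)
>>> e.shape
(3, 37)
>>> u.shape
(3, 7, 3)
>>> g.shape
(7, 3)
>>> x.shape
(3, 3, 7)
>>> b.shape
(17, 3, 37)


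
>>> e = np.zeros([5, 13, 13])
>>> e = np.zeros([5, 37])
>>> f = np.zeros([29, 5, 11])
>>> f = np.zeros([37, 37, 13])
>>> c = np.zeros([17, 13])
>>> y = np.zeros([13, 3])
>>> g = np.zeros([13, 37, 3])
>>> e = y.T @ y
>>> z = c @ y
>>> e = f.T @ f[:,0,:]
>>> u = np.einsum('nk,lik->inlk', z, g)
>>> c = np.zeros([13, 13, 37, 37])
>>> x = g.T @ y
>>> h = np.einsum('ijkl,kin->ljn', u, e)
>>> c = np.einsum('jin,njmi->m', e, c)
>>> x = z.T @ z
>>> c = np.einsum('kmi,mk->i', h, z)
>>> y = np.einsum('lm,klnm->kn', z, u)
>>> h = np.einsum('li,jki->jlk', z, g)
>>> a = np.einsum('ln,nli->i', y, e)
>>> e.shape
(13, 37, 13)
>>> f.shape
(37, 37, 13)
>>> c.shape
(13,)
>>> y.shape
(37, 13)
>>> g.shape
(13, 37, 3)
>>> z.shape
(17, 3)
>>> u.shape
(37, 17, 13, 3)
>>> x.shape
(3, 3)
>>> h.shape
(13, 17, 37)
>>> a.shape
(13,)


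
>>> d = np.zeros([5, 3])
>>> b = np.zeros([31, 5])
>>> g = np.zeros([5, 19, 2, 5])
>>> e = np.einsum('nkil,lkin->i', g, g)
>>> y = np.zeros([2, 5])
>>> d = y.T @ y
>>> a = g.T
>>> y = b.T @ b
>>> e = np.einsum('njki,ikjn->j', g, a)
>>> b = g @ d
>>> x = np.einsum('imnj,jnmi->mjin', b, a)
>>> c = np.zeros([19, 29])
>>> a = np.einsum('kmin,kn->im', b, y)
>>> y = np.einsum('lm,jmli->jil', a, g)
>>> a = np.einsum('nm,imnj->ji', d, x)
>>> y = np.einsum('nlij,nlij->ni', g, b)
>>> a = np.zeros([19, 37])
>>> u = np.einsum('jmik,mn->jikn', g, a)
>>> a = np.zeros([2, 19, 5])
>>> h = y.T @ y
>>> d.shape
(5, 5)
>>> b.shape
(5, 19, 2, 5)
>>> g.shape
(5, 19, 2, 5)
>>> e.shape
(19,)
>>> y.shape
(5, 2)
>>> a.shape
(2, 19, 5)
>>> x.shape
(19, 5, 5, 2)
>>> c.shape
(19, 29)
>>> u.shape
(5, 2, 5, 37)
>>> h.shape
(2, 2)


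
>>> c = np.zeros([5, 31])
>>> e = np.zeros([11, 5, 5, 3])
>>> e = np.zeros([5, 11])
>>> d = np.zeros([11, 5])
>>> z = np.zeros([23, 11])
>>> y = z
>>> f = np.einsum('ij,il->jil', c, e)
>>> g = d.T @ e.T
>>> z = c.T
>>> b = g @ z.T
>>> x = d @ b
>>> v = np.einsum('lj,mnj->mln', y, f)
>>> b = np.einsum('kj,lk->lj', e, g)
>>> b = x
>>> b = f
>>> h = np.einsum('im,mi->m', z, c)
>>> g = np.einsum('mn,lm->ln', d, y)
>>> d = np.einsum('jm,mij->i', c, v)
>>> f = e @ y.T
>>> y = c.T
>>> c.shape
(5, 31)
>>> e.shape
(5, 11)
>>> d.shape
(23,)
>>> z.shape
(31, 5)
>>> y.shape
(31, 5)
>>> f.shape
(5, 23)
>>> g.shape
(23, 5)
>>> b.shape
(31, 5, 11)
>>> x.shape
(11, 31)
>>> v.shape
(31, 23, 5)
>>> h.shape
(5,)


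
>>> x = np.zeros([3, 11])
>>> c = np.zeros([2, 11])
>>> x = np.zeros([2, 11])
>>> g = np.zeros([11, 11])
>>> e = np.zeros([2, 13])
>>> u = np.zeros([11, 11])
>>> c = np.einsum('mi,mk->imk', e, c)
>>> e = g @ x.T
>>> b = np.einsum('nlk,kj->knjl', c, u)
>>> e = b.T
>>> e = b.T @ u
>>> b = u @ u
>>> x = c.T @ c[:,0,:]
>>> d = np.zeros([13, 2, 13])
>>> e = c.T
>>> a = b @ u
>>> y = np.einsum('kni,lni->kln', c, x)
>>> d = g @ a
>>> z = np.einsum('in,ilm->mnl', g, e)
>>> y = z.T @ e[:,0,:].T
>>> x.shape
(11, 2, 11)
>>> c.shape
(13, 2, 11)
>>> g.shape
(11, 11)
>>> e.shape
(11, 2, 13)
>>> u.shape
(11, 11)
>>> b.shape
(11, 11)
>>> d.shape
(11, 11)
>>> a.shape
(11, 11)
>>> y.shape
(2, 11, 11)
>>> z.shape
(13, 11, 2)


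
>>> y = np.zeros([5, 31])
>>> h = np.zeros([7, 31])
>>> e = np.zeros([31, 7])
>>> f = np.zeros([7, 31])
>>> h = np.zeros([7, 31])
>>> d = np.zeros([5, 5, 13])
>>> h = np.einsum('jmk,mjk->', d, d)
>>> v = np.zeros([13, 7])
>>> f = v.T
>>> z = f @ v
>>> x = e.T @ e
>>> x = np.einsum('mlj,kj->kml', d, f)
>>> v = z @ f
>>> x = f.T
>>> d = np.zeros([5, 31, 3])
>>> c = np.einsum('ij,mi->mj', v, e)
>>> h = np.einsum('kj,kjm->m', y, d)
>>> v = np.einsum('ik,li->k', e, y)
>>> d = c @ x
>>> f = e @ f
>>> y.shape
(5, 31)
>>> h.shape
(3,)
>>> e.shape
(31, 7)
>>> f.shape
(31, 13)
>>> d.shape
(31, 7)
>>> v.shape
(7,)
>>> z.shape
(7, 7)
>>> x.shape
(13, 7)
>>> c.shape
(31, 13)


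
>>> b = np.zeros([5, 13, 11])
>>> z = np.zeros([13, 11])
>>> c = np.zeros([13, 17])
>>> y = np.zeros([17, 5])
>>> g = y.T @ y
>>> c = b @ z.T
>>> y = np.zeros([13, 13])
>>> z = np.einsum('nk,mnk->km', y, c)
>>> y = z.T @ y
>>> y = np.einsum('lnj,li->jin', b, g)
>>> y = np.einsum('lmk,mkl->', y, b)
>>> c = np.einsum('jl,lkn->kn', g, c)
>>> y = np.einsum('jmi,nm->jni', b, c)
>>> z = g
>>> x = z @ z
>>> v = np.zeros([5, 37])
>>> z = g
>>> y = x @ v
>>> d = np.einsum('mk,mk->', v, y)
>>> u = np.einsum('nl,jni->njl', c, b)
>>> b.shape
(5, 13, 11)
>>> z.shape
(5, 5)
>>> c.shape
(13, 13)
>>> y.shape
(5, 37)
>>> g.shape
(5, 5)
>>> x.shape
(5, 5)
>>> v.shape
(5, 37)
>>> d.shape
()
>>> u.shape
(13, 5, 13)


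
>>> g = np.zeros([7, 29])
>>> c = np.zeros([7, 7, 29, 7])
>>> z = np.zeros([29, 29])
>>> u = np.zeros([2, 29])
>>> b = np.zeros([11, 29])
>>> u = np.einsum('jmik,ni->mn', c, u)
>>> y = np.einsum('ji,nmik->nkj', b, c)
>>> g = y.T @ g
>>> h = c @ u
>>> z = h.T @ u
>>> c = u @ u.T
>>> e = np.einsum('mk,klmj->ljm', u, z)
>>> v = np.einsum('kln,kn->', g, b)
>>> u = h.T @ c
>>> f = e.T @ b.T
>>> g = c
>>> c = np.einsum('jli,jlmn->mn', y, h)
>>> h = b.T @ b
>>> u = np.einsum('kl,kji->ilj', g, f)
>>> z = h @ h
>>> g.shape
(7, 7)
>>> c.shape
(29, 2)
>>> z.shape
(29, 29)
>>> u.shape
(11, 7, 2)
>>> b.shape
(11, 29)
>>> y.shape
(7, 7, 11)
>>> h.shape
(29, 29)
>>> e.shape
(29, 2, 7)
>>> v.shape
()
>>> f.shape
(7, 2, 11)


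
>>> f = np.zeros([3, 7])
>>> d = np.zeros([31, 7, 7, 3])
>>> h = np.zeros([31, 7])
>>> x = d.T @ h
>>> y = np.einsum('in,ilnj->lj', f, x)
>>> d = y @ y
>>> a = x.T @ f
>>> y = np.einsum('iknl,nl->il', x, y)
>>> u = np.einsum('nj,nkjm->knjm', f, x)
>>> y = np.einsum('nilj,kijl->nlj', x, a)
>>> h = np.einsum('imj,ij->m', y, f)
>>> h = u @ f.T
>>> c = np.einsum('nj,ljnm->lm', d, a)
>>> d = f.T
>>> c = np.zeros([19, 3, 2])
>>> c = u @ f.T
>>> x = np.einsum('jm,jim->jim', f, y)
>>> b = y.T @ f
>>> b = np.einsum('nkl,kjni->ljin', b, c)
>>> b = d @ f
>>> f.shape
(3, 7)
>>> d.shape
(7, 3)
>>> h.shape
(7, 3, 7, 3)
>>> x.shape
(3, 7, 7)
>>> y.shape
(3, 7, 7)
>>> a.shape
(7, 7, 7, 7)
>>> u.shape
(7, 3, 7, 7)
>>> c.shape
(7, 3, 7, 3)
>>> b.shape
(7, 7)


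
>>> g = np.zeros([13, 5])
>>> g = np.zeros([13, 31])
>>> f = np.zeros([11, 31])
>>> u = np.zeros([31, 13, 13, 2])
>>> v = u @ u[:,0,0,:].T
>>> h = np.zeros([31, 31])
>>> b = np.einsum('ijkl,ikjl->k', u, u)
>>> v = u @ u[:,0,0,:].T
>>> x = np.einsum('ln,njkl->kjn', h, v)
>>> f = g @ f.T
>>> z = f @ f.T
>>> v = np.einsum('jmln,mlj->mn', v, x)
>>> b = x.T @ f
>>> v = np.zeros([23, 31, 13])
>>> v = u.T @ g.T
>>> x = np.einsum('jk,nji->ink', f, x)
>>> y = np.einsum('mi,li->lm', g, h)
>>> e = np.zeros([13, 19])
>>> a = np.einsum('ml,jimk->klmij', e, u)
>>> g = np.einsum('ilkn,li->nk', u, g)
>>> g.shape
(2, 13)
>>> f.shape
(13, 11)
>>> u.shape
(31, 13, 13, 2)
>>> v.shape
(2, 13, 13, 13)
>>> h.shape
(31, 31)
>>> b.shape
(31, 13, 11)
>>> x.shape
(31, 13, 11)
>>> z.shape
(13, 13)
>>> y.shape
(31, 13)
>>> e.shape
(13, 19)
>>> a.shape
(2, 19, 13, 13, 31)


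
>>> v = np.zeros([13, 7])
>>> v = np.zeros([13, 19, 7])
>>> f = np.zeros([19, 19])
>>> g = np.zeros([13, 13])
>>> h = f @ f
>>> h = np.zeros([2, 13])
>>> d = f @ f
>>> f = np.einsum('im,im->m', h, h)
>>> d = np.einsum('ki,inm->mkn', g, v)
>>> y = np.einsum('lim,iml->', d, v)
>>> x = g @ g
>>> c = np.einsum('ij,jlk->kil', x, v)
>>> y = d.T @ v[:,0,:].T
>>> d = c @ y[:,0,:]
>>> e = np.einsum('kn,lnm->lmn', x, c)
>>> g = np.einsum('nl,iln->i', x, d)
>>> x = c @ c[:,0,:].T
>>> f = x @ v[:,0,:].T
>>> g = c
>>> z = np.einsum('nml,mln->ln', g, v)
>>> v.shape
(13, 19, 7)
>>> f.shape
(7, 13, 13)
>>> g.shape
(7, 13, 19)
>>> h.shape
(2, 13)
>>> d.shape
(7, 13, 13)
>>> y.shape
(19, 13, 13)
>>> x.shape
(7, 13, 7)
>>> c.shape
(7, 13, 19)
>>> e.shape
(7, 19, 13)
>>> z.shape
(19, 7)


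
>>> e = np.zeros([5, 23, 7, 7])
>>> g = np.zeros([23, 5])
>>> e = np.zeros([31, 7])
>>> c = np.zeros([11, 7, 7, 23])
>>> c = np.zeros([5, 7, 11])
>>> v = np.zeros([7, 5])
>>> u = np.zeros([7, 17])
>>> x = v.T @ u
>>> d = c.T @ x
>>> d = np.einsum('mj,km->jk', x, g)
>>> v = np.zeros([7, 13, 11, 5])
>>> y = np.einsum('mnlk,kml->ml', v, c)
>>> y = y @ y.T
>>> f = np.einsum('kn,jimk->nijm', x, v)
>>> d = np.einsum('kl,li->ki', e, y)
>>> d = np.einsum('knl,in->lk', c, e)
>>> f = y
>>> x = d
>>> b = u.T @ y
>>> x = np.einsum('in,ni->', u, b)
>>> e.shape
(31, 7)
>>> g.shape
(23, 5)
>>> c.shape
(5, 7, 11)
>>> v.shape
(7, 13, 11, 5)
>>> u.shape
(7, 17)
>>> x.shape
()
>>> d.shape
(11, 5)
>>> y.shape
(7, 7)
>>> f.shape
(7, 7)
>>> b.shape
(17, 7)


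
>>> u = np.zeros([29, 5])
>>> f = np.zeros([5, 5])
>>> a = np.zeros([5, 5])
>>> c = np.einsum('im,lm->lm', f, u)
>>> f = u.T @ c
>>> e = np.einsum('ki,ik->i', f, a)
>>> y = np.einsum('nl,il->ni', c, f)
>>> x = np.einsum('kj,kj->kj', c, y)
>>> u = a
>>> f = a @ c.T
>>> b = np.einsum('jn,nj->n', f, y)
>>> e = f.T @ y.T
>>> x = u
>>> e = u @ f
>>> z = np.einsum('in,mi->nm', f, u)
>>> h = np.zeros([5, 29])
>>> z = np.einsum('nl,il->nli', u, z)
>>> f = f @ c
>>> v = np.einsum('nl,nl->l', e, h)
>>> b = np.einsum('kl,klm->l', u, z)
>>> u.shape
(5, 5)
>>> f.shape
(5, 5)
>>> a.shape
(5, 5)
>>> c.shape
(29, 5)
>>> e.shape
(5, 29)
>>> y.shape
(29, 5)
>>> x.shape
(5, 5)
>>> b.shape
(5,)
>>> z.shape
(5, 5, 29)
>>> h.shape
(5, 29)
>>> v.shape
(29,)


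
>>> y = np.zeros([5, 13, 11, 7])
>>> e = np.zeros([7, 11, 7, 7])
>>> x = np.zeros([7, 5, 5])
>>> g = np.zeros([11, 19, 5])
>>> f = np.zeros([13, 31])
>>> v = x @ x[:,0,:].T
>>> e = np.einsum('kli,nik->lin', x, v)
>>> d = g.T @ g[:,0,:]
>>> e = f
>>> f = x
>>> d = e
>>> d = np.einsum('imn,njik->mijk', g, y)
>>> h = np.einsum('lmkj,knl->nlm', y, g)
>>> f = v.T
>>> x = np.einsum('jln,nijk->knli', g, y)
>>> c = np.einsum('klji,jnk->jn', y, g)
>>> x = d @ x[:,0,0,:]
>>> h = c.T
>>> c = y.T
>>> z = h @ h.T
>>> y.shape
(5, 13, 11, 7)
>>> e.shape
(13, 31)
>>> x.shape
(19, 11, 13, 13)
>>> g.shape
(11, 19, 5)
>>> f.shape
(7, 5, 7)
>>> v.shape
(7, 5, 7)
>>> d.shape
(19, 11, 13, 7)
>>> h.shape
(19, 11)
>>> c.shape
(7, 11, 13, 5)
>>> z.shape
(19, 19)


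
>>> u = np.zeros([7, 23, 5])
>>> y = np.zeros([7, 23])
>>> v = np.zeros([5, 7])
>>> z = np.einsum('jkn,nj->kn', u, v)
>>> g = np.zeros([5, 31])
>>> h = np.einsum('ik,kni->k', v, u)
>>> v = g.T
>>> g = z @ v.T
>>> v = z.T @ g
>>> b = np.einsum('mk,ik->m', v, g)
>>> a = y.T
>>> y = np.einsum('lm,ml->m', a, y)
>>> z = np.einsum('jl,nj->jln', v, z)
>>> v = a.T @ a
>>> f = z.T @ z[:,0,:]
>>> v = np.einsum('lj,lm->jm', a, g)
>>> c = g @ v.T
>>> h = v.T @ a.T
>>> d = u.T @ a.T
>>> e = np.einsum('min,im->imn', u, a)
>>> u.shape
(7, 23, 5)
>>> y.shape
(7,)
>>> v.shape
(7, 31)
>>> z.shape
(5, 31, 23)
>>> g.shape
(23, 31)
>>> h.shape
(31, 23)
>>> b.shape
(5,)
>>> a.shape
(23, 7)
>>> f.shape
(23, 31, 23)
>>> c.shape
(23, 7)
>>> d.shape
(5, 23, 23)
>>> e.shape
(23, 7, 5)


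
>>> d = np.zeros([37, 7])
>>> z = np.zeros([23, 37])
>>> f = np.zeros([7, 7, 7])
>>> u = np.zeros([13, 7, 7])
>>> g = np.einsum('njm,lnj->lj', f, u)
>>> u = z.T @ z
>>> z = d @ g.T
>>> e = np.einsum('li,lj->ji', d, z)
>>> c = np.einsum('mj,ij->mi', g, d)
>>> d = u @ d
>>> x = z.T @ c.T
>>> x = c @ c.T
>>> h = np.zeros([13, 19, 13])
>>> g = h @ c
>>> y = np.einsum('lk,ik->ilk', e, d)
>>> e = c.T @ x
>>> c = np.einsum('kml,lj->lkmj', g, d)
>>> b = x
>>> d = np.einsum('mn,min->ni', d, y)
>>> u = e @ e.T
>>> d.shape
(7, 13)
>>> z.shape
(37, 13)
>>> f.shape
(7, 7, 7)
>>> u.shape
(37, 37)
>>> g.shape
(13, 19, 37)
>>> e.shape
(37, 13)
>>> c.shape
(37, 13, 19, 7)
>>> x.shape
(13, 13)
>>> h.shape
(13, 19, 13)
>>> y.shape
(37, 13, 7)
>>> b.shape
(13, 13)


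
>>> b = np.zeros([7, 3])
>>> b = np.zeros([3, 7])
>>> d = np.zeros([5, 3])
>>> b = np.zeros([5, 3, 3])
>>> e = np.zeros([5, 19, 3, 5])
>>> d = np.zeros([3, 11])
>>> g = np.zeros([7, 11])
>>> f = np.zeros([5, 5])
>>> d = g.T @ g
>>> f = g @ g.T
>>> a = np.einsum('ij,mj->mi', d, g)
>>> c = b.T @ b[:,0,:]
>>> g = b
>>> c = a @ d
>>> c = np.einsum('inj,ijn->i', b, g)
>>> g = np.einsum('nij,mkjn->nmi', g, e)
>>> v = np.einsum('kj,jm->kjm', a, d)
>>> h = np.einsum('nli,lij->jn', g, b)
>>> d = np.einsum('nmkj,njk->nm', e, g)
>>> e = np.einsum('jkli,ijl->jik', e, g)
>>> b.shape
(5, 3, 3)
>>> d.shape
(5, 19)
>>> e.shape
(5, 5, 19)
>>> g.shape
(5, 5, 3)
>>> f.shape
(7, 7)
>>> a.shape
(7, 11)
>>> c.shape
(5,)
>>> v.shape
(7, 11, 11)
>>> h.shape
(3, 5)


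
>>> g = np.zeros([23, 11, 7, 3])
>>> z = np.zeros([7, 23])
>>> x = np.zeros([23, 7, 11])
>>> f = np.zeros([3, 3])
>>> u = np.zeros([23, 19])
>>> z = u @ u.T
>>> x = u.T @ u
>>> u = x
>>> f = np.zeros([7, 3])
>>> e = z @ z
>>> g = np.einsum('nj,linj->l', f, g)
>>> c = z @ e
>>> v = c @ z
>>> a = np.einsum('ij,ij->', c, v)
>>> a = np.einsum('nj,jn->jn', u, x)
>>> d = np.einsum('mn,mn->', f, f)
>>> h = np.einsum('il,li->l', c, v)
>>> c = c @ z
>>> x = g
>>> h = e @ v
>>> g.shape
(23,)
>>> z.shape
(23, 23)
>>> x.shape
(23,)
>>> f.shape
(7, 3)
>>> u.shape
(19, 19)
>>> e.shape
(23, 23)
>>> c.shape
(23, 23)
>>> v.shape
(23, 23)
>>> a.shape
(19, 19)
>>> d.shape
()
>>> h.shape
(23, 23)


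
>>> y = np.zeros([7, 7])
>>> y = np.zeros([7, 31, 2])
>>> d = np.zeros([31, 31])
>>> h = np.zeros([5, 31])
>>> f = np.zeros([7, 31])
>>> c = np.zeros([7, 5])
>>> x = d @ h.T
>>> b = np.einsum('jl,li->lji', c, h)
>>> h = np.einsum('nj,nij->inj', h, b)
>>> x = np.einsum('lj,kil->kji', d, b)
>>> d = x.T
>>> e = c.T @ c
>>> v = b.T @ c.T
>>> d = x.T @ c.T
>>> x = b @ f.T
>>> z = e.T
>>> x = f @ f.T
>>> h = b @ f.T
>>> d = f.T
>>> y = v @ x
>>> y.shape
(31, 7, 7)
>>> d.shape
(31, 7)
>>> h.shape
(5, 7, 7)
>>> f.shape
(7, 31)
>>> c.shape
(7, 5)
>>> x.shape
(7, 7)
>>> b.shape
(5, 7, 31)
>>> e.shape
(5, 5)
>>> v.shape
(31, 7, 7)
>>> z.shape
(5, 5)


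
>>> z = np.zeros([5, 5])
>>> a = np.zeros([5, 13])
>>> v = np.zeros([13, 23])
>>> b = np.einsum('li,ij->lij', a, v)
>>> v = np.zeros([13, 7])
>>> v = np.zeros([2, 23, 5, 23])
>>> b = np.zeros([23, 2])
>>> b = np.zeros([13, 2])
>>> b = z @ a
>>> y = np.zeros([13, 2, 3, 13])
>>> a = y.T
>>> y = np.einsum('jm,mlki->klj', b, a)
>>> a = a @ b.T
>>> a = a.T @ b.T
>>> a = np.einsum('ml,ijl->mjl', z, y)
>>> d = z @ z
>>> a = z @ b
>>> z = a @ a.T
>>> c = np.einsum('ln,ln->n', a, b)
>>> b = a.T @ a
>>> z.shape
(5, 5)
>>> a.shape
(5, 13)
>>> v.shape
(2, 23, 5, 23)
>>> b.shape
(13, 13)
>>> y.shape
(2, 3, 5)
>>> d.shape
(5, 5)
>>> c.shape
(13,)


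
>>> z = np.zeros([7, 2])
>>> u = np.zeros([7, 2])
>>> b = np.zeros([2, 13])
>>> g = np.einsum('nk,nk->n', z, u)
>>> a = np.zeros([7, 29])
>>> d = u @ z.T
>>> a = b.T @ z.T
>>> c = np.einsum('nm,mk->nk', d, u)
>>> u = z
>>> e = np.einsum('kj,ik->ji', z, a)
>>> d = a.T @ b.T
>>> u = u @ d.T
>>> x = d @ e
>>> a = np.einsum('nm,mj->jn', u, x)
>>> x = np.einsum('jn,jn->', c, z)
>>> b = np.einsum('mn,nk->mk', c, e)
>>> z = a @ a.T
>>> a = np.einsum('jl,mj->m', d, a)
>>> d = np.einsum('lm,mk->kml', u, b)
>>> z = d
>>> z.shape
(13, 7, 7)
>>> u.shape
(7, 7)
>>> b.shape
(7, 13)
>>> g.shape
(7,)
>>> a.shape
(13,)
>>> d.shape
(13, 7, 7)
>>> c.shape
(7, 2)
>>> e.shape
(2, 13)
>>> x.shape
()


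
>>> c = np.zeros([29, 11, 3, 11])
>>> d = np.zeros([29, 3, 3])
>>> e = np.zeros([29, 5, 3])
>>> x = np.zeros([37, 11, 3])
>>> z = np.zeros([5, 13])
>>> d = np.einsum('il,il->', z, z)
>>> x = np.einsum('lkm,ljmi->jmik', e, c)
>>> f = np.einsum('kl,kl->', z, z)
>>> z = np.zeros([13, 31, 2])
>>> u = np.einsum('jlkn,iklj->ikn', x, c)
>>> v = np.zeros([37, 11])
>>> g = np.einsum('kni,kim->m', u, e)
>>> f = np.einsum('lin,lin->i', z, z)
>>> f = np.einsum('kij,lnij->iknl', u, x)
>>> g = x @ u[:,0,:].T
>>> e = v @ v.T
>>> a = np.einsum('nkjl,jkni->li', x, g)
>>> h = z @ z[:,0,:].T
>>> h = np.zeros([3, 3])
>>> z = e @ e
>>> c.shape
(29, 11, 3, 11)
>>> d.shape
()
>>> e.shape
(37, 37)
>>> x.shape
(11, 3, 11, 5)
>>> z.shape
(37, 37)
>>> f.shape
(11, 29, 3, 11)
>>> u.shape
(29, 11, 5)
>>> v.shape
(37, 11)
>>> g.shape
(11, 3, 11, 29)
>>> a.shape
(5, 29)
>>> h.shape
(3, 3)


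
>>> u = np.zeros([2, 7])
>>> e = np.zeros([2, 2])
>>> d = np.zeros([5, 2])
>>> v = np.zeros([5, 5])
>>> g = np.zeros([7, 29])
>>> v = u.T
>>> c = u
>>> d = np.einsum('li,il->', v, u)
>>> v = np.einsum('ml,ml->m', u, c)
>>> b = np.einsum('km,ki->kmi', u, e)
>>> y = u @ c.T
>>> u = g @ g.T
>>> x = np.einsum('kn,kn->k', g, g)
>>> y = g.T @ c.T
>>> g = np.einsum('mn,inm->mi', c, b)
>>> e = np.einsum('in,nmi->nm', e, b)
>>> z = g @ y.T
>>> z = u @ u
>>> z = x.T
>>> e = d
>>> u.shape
(7, 7)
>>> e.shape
()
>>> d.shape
()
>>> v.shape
(2,)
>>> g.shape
(2, 2)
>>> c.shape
(2, 7)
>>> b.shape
(2, 7, 2)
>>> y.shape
(29, 2)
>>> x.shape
(7,)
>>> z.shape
(7,)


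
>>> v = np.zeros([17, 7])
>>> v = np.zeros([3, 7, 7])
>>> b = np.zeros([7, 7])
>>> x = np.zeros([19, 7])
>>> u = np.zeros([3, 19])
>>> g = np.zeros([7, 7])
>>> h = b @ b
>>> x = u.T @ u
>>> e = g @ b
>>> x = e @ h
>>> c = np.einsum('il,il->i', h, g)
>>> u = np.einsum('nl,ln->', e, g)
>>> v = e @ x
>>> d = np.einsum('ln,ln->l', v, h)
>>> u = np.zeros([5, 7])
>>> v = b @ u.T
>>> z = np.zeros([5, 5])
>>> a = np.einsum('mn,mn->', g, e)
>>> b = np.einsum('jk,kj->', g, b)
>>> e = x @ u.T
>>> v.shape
(7, 5)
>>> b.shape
()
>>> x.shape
(7, 7)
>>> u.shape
(5, 7)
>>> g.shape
(7, 7)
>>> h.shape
(7, 7)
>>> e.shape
(7, 5)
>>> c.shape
(7,)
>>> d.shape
(7,)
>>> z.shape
(5, 5)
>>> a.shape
()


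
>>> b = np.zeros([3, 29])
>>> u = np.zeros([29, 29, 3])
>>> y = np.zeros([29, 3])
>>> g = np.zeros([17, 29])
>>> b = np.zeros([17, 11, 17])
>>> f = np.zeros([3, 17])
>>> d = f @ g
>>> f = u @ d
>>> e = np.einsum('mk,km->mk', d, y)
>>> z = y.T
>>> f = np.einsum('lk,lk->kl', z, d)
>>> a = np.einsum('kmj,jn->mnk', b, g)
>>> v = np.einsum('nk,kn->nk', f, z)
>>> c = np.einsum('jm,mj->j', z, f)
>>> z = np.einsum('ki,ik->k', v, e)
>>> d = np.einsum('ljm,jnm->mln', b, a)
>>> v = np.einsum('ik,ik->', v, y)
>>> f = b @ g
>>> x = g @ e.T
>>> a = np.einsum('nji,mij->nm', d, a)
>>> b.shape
(17, 11, 17)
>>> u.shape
(29, 29, 3)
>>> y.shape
(29, 3)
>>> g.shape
(17, 29)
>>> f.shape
(17, 11, 29)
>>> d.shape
(17, 17, 29)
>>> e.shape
(3, 29)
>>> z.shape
(29,)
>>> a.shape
(17, 11)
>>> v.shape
()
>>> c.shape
(3,)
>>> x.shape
(17, 3)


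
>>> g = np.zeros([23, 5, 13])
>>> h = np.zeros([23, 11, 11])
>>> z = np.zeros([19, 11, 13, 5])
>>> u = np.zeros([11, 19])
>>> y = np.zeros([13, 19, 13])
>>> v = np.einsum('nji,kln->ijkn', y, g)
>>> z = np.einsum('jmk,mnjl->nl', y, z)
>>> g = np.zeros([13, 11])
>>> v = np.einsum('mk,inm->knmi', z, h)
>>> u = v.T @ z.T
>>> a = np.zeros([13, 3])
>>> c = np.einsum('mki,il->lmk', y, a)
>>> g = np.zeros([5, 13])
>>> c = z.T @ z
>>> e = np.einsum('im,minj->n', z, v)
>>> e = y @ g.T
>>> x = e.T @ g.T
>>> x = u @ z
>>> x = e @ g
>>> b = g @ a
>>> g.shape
(5, 13)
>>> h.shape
(23, 11, 11)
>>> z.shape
(11, 5)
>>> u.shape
(23, 11, 11, 11)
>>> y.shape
(13, 19, 13)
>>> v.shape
(5, 11, 11, 23)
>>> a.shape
(13, 3)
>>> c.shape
(5, 5)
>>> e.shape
(13, 19, 5)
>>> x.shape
(13, 19, 13)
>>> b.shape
(5, 3)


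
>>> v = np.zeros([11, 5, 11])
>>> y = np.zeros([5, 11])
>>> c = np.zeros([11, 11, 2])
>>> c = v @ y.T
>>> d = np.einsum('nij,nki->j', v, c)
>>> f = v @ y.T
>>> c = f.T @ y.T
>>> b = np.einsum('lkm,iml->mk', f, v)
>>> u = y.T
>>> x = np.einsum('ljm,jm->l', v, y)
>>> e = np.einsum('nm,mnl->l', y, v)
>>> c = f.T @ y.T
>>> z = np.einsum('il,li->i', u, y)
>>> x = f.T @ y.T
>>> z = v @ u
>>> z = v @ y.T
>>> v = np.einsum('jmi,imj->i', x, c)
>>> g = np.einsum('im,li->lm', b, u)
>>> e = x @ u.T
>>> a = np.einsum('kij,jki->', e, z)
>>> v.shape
(5,)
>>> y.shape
(5, 11)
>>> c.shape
(5, 5, 5)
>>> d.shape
(11,)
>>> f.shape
(11, 5, 5)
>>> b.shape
(5, 5)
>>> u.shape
(11, 5)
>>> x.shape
(5, 5, 5)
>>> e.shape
(5, 5, 11)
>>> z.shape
(11, 5, 5)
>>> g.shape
(11, 5)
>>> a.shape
()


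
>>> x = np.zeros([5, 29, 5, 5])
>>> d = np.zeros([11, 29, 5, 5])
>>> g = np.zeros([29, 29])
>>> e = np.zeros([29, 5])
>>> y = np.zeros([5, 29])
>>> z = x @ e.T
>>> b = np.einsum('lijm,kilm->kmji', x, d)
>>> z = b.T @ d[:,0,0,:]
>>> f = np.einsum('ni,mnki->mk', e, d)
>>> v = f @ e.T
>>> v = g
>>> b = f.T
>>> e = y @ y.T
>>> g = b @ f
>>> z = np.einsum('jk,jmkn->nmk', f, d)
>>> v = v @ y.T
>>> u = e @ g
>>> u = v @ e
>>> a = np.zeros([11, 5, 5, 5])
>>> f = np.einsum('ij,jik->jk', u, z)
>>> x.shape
(5, 29, 5, 5)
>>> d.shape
(11, 29, 5, 5)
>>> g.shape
(5, 5)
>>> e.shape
(5, 5)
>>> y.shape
(5, 29)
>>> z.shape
(5, 29, 5)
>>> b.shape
(5, 11)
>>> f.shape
(5, 5)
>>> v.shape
(29, 5)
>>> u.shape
(29, 5)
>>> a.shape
(11, 5, 5, 5)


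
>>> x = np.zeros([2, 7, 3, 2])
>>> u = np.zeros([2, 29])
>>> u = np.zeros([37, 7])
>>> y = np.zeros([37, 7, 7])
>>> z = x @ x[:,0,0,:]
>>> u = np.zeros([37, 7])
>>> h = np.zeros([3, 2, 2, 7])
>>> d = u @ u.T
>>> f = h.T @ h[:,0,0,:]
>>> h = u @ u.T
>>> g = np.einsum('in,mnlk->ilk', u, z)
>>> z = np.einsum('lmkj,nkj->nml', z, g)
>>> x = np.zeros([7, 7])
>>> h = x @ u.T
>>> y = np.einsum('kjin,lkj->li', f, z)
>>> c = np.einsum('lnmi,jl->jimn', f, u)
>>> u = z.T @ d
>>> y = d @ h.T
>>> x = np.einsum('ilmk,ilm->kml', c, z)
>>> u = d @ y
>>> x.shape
(2, 2, 7)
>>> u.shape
(37, 7)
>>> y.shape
(37, 7)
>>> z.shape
(37, 7, 2)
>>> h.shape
(7, 37)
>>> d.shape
(37, 37)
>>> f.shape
(7, 2, 2, 7)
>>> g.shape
(37, 3, 2)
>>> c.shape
(37, 7, 2, 2)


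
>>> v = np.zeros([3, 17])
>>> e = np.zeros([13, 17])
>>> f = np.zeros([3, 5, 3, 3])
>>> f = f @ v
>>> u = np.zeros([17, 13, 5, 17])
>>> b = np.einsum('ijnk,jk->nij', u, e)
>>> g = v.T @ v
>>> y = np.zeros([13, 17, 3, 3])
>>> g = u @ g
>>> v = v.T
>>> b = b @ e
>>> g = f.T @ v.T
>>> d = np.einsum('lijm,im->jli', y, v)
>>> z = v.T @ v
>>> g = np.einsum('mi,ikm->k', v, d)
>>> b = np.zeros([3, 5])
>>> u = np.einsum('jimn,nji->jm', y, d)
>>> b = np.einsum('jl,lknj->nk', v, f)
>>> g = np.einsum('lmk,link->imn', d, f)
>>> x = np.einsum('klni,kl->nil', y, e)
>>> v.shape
(17, 3)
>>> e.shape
(13, 17)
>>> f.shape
(3, 5, 3, 17)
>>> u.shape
(13, 3)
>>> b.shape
(3, 5)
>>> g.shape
(5, 13, 3)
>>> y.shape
(13, 17, 3, 3)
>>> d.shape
(3, 13, 17)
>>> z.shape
(3, 3)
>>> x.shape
(3, 3, 17)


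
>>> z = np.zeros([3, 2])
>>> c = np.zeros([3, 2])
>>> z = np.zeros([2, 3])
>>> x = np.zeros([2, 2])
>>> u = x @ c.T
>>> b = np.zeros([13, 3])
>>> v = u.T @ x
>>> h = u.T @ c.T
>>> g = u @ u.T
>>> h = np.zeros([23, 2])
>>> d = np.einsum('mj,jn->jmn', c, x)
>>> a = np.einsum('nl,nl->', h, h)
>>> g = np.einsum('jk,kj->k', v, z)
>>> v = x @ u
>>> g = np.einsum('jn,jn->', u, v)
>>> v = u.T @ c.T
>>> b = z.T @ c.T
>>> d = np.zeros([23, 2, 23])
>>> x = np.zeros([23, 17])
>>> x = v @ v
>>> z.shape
(2, 3)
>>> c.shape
(3, 2)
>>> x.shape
(3, 3)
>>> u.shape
(2, 3)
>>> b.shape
(3, 3)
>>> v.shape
(3, 3)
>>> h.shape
(23, 2)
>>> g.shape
()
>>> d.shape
(23, 2, 23)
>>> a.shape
()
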